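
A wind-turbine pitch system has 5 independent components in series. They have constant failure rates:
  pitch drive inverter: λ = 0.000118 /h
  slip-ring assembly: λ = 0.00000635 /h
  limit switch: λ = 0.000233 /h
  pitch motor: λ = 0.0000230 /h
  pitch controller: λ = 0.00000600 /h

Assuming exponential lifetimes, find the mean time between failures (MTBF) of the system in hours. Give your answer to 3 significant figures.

Series of exponential components: λ_sys = Σ λ_i
λ_sys = 0.000118 + 0.00000635 + 0.000233 + 0.0000230 + 0.00000600 = 3.8635e-04 /h
MTBF = 1 / λ_sys = 2590 h

2590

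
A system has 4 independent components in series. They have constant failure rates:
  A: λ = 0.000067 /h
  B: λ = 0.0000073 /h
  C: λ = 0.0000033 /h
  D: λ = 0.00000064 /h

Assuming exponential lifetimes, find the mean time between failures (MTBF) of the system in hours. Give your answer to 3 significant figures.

Series of exponential components: λ_sys = Σ λ_i
λ_sys = 0.000067 + 0.0000073 + 0.0000033 + 0.00000064 = 7.8240e-05 /h
MTBF = 1 / λ_sys = 12800 h

12800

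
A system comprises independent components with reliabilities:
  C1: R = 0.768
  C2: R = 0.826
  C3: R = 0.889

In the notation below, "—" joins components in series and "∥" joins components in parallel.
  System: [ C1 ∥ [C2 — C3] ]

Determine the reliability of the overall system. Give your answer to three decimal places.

Series (C2 and C3): 0.82600 × 0.88900 = 0.73431
Parallel (C1 and [0.73431]): 1 − (1 − 0.76800)(1 − 0.73431) = 0.938

0.938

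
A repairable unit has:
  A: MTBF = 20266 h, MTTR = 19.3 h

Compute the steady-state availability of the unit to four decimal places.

A(A) = MTBF/(MTBF+MTTR) = 20266/(20266+19.3) = 0.9990

0.9990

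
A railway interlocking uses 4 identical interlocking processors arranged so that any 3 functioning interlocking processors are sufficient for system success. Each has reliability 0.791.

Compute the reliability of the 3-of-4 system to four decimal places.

R = Σ_{i=3}^{4} C(4,i) p^i (1−p)^{4−i} with p = 0.791
C(4,3)·0.791^3·0.209^1 = 0.413748
C(4,4)·0.791^4·0.209^0 = 0.391477
Sum = 0.8052

0.8052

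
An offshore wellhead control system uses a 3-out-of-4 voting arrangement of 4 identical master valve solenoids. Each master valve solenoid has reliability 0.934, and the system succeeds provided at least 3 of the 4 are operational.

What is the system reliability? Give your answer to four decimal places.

0.9761

R = Σ_{i=3}^{4} C(4,i) p^i (1−p)^{4−i} with p = 0.934
C(4,3)·0.934^3·0.066^1 = 0.215102
C(4,4)·0.934^4·0.066^0 = 0.761005
Sum = 0.9761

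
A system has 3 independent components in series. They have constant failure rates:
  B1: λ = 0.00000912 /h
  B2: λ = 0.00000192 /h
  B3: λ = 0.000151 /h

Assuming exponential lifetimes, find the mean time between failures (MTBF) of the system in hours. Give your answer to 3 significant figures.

6170

Series of exponential components: λ_sys = Σ λ_i
λ_sys = 0.00000912 + 0.00000192 + 0.000151 = 1.6204e-04 /h
MTBF = 1 / λ_sys = 6170 h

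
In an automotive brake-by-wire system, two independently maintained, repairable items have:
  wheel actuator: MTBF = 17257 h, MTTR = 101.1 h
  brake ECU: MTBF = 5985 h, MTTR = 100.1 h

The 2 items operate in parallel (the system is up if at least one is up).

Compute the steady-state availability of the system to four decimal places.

0.9999

A(wheel actuator) = MTBF/(MTBF+MTTR) = 17257/(17257+101.1) = 0.994176
A(brake ECU) = MTBF/(MTBF+MTTR) = 5985/(5985+100.1) = 0.983550
Parallel availability: 1 − (1 − 0.994176)(1 − 0.983550) = 0.9999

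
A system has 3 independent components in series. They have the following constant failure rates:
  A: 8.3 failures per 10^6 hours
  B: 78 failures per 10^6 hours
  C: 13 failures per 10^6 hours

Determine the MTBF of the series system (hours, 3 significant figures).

10100

Series of exponential components: λ_sys = Σ λ_i
λ_sys = 0.0000083 + 0.000078 + 0.000013 = 9.9300e-05 /h
MTBF = 1 / λ_sys = 10100 h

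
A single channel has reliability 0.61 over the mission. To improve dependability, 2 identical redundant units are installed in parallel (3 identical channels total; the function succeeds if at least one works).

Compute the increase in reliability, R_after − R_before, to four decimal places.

0.3307

R_before = 0.61
R_after = 1 − (1 − 0.61)^3 = 0.9407
ΔR = 0.9407 − 0.61 = 0.3307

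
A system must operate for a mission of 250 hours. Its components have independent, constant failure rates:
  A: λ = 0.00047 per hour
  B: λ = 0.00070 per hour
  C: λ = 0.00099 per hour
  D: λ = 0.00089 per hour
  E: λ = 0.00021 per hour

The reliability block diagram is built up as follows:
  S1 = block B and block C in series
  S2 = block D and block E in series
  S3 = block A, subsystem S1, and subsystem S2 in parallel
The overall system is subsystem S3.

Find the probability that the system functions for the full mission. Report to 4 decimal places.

R(A) = exp(−0.00047 × 250) = 0.889141
R(B) = exp(−0.00070 × 250) = 0.839457
R(C) = exp(−0.00099 × 250) = 0.780750
R(D) = exp(−0.00089 × 250) = 0.800515
R(E) = exp(−0.00021 × 250) = 0.948854
Series (B and C): 0.839457 × 0.780750 = 0.655406
Series (D and E): 0.800515 × 0.948854 = 0.759572
Parallel (A, [0.655406], and [0.759572]): 1 − (1 − 0.889141)(1 − 0.655406)(1 − 0.759572) = 0.9908

0.9908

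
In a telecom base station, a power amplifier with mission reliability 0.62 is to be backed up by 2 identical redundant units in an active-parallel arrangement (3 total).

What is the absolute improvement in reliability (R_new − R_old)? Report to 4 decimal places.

R_before = 0.62
R_after = 1 − (1 − 0.62)^3 = 0.9451
ΔR = 0.9451 − 0.62 = 0.3251

0.3251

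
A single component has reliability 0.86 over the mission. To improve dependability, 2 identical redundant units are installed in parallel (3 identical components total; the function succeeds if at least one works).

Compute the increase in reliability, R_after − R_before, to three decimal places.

R_before = 0.86
R_after = 1 − (1 − 0.86)^3 = 0.997
ΔR = 0.997 − 0.86 = 0.137

0.137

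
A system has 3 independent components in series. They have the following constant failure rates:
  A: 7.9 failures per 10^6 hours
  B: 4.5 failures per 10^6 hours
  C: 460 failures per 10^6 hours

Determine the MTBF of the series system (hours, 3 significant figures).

Series of exponential components: λ_sys = Σ λ_i
λ_sys = 0.0000079 + 0.0000045 + 0.00046 = 4.7240e-04 /h
MTBF = 1 / λ_sys = 2120 h

2120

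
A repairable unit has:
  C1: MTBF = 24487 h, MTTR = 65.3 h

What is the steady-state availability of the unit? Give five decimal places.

A(C1) = MTBF/(MTBF+MTTR) = 24487/(24487+65.3) = 0.99734

0.99734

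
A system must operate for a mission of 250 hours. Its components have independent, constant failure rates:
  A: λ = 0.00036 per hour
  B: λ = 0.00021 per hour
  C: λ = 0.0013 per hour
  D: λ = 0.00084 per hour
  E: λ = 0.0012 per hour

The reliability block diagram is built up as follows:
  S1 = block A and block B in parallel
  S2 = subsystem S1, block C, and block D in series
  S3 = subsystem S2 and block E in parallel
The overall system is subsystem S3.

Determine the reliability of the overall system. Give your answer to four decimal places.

0.8919

R(A) = exp(−0.00036 × 250) = 0.913931
R(B) = exp(−0.00021 × 250) = 0.948854
R(C) = exp(−0.0013 × 250) = 0.722527
R(D) = exp(−0.00084 × 250) = 0.810584
R(E) = exp(−0.0012 × 250) = 0.740818
Parallel (A and B): 1 − (1 − 0.913931)(1 − 0.948854) = 0.995598
Series ([0.995598], C, and D): 0.995598 × 0.722527 × 0.810584 = 0.583091
Parallel ([0.583091] and E): 1 − (1 − 0.583091)(1 − 0.740818) = 0.8919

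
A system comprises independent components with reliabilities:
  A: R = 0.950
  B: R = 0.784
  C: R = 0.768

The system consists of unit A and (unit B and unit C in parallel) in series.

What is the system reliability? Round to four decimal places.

Parallel (B and C): 1 − (1 − 0.784000)(1 − 0.768000) = 0.949888
Series (A and [0.949888]): 0.950000 × 0.949888 = 0.9024

0.9024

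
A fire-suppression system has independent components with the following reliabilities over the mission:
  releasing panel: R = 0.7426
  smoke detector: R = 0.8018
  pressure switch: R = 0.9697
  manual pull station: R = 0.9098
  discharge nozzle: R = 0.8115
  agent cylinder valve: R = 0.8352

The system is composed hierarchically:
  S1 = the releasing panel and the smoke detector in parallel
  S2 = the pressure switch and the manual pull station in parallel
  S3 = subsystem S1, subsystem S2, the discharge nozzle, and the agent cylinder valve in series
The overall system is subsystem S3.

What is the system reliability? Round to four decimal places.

0.6414

Parallel (releasing panel and smoke detector): 1 − (1 − 0.742600)(1 − 0.801800) = 0.948983
Parallel (pressure switch and manual pull station): 1 − (1 − 0.969700)(1 − 0.909800) = 0.997267
Series ([0.948983], [0.997267], discharge nozzle, and agent cylinder valve): 0.948983 × 0.997267 × 0.811500 × 0.835200 = 0.6414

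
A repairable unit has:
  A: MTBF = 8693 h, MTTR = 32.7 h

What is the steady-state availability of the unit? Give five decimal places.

0.99625

A(A) = MTBF/(MTBF+MTTR) = 8693/(8693+32.7) = 0.99625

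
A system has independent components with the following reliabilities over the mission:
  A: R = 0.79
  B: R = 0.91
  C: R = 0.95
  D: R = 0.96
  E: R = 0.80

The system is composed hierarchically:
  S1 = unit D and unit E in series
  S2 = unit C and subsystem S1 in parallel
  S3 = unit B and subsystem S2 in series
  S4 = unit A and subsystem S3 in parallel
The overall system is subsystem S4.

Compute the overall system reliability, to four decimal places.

Series (D and E): 0.960000 × 0.800000 = 0.768000
Parallel (C and [0.768000]): 1 − (1 − 0.950000)(1 − 0.768000) = 0.988400
Series (B and [0.988400]): 0.910000 × 0.988400 = 0.899444
Parallel (A and [0.899444]): 1 − (1 − 0.790000)(1 − 0.899444) = 0.9789

0.9789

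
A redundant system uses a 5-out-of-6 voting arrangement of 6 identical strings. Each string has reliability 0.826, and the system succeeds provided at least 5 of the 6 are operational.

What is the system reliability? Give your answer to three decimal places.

R = Σ_{i=5}^{6} C(6,i) p^i (1−p)^{6−i} with p = 0.826
C(6,5)·0.826^5·0.174^1 = 0.40142
C(6,6)·0.826^6·0.174^0 = 0.31760
Sum = 0.719

0.719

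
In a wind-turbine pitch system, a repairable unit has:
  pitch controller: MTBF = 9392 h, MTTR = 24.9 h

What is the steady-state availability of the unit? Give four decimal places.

A(pitch controller) = MTBF/(MTBF+MTTR) = 9392/(9392+24.9) = 0.9974

0.9974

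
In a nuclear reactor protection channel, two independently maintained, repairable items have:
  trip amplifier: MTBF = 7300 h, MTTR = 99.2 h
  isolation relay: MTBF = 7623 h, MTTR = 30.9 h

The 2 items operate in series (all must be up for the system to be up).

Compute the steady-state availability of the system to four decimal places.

A(trip amplifier) = MTBF/(MTBF+MTTR) = 7300/(7300+99.2) = 0.986593
A(isolation relay) = MTBF/(MTBF+MTTR) = 7623/(7623+30.9) = 0.995963
Series availability: 0.986593 × 0.995963 = 0.9826

0.9826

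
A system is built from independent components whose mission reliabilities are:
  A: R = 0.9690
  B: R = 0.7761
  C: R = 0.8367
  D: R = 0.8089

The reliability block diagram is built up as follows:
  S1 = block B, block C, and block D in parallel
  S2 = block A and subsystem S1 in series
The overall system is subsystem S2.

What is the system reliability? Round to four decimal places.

0.9622

Parallel (B, C, and D): 1 − (1 − 0.776100)(1 − 0.836700)(1 − 0.808900) = 0.993013
Series (A and [0.993013]): 0.969000 × 0.993013 = 0.9622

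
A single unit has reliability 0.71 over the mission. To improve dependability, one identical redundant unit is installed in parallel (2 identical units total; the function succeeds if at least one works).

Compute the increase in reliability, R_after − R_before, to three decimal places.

0.206

R_before = 0.71
R_after = 1 − (1 − 0.71)^2 = 0.916
ΔR = 0.916 − 0.71 = 0.206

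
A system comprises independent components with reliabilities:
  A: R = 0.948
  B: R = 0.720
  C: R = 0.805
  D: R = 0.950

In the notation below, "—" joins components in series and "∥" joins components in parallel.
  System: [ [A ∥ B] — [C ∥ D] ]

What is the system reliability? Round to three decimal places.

0.976

Parallel (A and B): 1 − (1 − 0.94800)(1 − 0.72000) = 0.98544
Parallel (C and D): 1 − (1 − 0.80500)(1 − 0.95000) = 0.99025
Series ([0.98544] and [0.99025]): 0.98544 × 0.99025 = 0.976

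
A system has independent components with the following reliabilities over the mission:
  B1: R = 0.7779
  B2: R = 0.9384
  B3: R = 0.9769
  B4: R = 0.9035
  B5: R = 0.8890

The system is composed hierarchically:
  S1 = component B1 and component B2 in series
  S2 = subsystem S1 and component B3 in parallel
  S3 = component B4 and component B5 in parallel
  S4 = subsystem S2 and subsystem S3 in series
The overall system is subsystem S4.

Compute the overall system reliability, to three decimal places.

0.983

Series (B1 and B2): 0.77790 × 0.93840 = 0.72998
Parallel ([0.72998] and B3): 1 − (1 − 0.72998)(1 − 0.97690) = 0.99376
Parallel (B4 and B5): 1 − (1 − 0.90350)(1 − 0.88900) = 0.98929
Series ([0.99376] and [0.98929]): 0.99376 × 0.98929 = 0.983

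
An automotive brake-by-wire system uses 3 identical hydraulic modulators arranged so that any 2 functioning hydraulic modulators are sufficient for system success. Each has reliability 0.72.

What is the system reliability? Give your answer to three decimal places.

0.809

R = Σ_{i=2}^{3} C(3,i) p^i (1−p)^{3−i} with p = 0.72
C(3,2)·0.72^2·0.28^1 = 0.43546
C(3,3)·0.72^3·0.28^0 = 0.37325
Sum = 0.809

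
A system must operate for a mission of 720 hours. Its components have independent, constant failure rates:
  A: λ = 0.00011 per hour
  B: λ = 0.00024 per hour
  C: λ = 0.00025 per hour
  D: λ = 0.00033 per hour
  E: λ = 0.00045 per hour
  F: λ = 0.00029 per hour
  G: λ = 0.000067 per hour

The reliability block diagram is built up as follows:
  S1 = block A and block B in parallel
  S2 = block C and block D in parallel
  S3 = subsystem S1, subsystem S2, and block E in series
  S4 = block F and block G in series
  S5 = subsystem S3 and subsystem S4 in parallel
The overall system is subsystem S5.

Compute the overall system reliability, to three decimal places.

R(A) = exp(−0.00011 × 720) = 0.92386
R(B) = exp(−0.00024 × 720) = 0.84131
R(C) = exp(−0.00025 × 720) = 0.83527
R(D) = exp(−0.00033 × 720) = 0.78852
R(E) = exp(−0.00045 × 720) = 0.72325
R(F) = exp(−0.00029 × 720) = 0.81156
R(G) = exp(−0.000067 × 720) = 0.95291
Parallel (A and B): 1 − (1 − 0.92386)(1 − 0.84131) = 0.98792
Parallel (C and D): 1 − (1 − 0.83527)(1 − 0.78852) = 0.96516
Series ([0.98792], [0.96516], and E): 0.98792 × 0.96516 × 0.72325 = 0.68962
Series (F and G): 0.81156 × 0.95291 = 0.77334
Parallel ([0.68962] and [0.77334]): 1 − (1 − 0.68962)(1 − 0.77334) = 0.930

0.930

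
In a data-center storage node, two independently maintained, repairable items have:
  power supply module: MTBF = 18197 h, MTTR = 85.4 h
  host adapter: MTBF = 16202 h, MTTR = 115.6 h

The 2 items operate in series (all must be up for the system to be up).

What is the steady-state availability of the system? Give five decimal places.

0.98828

A(power supply module) = MTBF/(MTBF+MTTR) = 18197/(18197+85.4) = 0.995329
A(host adapter) = MTBF/(MTBF+MTTR) = 16202/(16202+115.6) = 0.992916
Series availability: 0.995329 × 0.992916 = 0.98828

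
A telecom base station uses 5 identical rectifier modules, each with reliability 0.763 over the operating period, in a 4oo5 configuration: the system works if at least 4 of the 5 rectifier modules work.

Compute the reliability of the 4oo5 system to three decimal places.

R = Σ_{i=4}^{5} C(5,i) p^i (1−p)^{5−i} with p = 0.763
C(5,4)·0.763^4·0.237^1 = 0.40162
C(5,5)·0.763^5·0.237^0 = 0.25860
Sum = 0.660

0.660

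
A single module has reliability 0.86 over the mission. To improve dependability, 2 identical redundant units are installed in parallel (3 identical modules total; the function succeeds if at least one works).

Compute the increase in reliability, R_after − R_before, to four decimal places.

R_before = 0.86
R_after = 1 − (1 − 0.86)^3 = 0.9973
ΔR = 0.9973 − 0.86 = 0.1373

0.1373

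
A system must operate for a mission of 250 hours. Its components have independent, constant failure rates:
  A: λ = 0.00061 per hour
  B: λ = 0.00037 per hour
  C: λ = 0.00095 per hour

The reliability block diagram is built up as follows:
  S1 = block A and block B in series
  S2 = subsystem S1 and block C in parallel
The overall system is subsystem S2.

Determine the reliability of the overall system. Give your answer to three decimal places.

R(A) = exp(−0.00061 × 250) = 0.85856
R(B) = exp(−0.00037 × 250) = 0.91165
R(C) = exp(−0.00095 × 250) = 0.78860
Series (A and B): 0.85856 × 0.91165 = 0.78271
Parallel ([0.78271] and C): 1 − (1 − 0.78271)(1 − 0.78860) = 0.954

0.954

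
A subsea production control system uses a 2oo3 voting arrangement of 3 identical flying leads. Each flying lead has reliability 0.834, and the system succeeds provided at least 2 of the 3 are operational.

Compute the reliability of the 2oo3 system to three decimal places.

R = Σ_{i=2}^{3} C(3,i) p^i (1−p)^{3−i} with p = 0.834
C(3,2)·0.834^2·0.166^1 = 0.34639
C(3,3)·0.834^3·0.166^0 = 0.58009
Sum = 0.926

0.926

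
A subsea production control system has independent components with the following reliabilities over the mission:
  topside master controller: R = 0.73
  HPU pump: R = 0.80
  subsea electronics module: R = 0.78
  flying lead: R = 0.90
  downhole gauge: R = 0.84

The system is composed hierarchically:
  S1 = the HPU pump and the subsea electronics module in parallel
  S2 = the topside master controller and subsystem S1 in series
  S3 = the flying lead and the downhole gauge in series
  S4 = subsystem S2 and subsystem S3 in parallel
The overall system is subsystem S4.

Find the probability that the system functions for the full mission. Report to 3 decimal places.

0.926

Parallel (HPU pump and subsea electronics module): 1 − (1 − 0.80000)(1 − 0.78000) = 0.95600
Series (topside master controller and [0.95600]): 0.73000 × 0.95600 = 0.69788
Series (flying lead and downhole gauge): 0.90000 × 0.84000 = 0.75600
Parallel ([0.69788] and [0.75600]): 1 − (1 − 0.69788)(1 − 0.75600) = 0.926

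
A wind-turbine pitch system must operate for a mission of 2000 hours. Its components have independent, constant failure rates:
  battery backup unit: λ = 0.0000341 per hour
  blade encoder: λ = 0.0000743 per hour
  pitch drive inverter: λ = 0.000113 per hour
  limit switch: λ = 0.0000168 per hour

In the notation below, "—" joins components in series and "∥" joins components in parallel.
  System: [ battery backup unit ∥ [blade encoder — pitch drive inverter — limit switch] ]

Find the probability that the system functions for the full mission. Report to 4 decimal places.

0.9779

R(battery backup unit) = exp(−0.0000341 × 2000) = 0.934074
R(blade encoder) = exp(−0.0000743 × 2000) = 0.861914
R(pitch drive inverter) = exp(−0.000113 × 2000) = 0.797718
R(limit switch) = exp(−0.0000168 × 2000) = 0.966958
Series (blade encoder, pitch drive inverter, and limit switch): 0.861914 × 0.797718 × 0.966958 = 0.664846
Parallel (battery backup unit and [0.664846]): 1 − (1 − 0.934074)(1 − 0.664846) = 0.9779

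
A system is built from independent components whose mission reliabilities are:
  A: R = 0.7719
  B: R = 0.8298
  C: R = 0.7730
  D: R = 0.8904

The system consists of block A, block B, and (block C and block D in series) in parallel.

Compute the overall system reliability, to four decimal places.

Series (C and D): 0.773000 × 0.890400 = 0.688279
Parallel (A, B, and [0.688279]): 1 − (1 − 0.771900)(1 − 0.829800)(1 − 0.688279) = 0.9879

0.9879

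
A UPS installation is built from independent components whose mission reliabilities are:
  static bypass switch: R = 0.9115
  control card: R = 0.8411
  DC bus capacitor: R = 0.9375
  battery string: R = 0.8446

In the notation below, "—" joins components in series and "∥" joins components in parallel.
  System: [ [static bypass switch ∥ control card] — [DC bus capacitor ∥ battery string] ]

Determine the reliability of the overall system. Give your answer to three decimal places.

Parallel (static bypass switch and control card): 1 − (1 − 0.91150)(1 − 0.84110) = 0.98594
Parallel (DC bus capacitor and battery string): 1 − (1 − 0.93750)(1 − 0.84460) = 0.99029
Series ([0.98594] and [0.99029]): 0.98594 × 0.99029 = 0.976

0.976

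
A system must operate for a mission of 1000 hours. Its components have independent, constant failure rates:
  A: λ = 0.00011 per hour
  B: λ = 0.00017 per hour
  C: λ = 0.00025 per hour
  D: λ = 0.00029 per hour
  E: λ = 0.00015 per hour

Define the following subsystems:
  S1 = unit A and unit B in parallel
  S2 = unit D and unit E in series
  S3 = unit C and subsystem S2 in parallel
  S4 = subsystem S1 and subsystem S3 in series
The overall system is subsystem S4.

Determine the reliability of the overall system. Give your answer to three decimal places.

0.906

R(A) = exp(−0.00011 × 1000) = 0.89583
R(B) = exp(−0.00017 × 1000) = 0.84366
R(C) = exp(−0.00025 × 1000) = 0.77880
R(D) = exp(−0.00029 × 1000) = 0.74826
R(E) = exp(−0.00015 × 1000) = 0.86071
Parallel (A and B): 1 − (1 − 0.89583)(1 − 0.84366) = 0.98371
Series (D and E): 0.74826 × 0.86071 = 0.64403
Parallel (C and [0.64403]): 1 − (1 − 0.77880)(1 − 0.64403) = 0.92126
Series ([0.98371] and [0.92126]): 0.98371 × 0.92126 = 0.906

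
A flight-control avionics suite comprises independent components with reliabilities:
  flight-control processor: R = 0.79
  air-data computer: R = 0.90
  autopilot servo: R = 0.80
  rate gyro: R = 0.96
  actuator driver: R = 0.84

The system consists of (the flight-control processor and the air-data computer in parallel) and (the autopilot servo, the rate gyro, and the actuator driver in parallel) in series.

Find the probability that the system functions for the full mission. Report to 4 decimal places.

Parallel (flight-control processor and air-data computer): 1 − (1 − 0.790000)(1 − 0.900000) = 0.979000
Parallel (autopilot servo, rate gyro, and actuator driver): 1 − (1 − 0.800000)(1 − 0.960000)(1 − 0.840000) = 0.998720
Series ([0.979000] and [0.998720]): 0.979000 × 0.998720 = 0.9777

0.9777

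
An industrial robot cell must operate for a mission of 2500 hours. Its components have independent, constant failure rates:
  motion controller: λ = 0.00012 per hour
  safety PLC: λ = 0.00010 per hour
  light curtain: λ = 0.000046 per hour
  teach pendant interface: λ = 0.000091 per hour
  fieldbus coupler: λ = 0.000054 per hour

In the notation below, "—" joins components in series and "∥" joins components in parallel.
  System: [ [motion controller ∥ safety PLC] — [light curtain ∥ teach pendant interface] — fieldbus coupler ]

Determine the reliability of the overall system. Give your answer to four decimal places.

R(motion controller) = exp(−0.00012 × 2500) = 0.740818
R(safety PLC) = exp(−0.00010 × 2500) = 0.778801
R(light curtain) = exp(−0.000046 × 2500) = 0.891366
R(teach pendant interface) = exp(−0.000091 × 2500) = 0.796522
R(fieldbus coupler) = exp(−0.000054 × 2500) = 0.873716
Parallel (motion controller and safety PLC): 1 − (1 − 0.740818)(1 − 0.778801) = 0.942669
Parallel (light curtain and teach pendant interface): 1 − (1 − 0.891366)(1 − 0.796522) = 0.977895
Series ([0.942669], [0.977895], and fieldbus coupler): 0.942669 × 0.977895 × 0.873716 = 0.8054

0.8054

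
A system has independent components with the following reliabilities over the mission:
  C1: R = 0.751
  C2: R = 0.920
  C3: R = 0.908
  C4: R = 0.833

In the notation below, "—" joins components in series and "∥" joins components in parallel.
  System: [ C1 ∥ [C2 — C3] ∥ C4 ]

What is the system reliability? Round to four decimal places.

Series (C2 and C3): 0.920000 × 0.908000 = 0.835360
Parallel (C1, [0.835360], and C4): 1 − (1 − 0.751000)(1 − 0.835360)(1 − 0.833000) = 0.9932

0.9932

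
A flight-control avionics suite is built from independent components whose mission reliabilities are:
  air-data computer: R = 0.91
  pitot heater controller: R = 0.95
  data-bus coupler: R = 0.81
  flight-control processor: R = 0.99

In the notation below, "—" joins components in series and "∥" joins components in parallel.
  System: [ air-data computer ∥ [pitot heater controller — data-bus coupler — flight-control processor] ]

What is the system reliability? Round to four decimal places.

Series (pitot heater controller, data-bus coupler, and flight-control processor): 0.950000 × 0.810000 × 0.990000 = 0.761805
Parallel (air-data computer and [0.761805]): 1 − (1 − 0.910000)(1 − 0.761805) = 0.9786

0.9786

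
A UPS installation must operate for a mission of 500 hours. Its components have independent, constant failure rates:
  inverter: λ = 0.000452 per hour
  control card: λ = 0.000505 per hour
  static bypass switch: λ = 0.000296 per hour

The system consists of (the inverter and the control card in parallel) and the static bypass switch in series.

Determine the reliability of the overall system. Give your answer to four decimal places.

0.8235

R(inverter) = exp(−0.000452 × 500) = 0.797718
R(control card) = exp(−0.000505 × 500) = 0.776856
R(static bypass switch) = exp(−0.000296 × 500) = 0.862431
Parallel (inverter and control card): 1 − (1 − 0.797718)(1 − 0.776856) = 0.954862
Series ([0.954862] and static bypass switch): 0.954862 × 0.862431 = 0.8235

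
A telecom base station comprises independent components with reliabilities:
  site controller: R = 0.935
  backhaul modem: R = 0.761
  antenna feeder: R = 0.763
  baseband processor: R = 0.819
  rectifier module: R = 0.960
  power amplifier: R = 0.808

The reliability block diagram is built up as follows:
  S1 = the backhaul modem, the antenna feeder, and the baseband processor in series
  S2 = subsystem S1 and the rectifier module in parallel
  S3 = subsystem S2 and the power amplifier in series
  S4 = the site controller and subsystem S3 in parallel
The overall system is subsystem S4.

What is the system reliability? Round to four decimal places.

Series (backhaul modem, antenna feeder, and baseband processor): 0.761000 × 0.763000 × 0.819000 = 0.475547
Parallel ([0.475547] and rectifier module): 1 − (1 − 0.475547)(1 − 0.960000) = 0.979022
Series ([0.979022] and power amplifier): 0.979022 × 0.808000 = 0.791050
Parallel (site controller and [0.791050]): 1 − (1 − 0.935000)(1 − 0.791050) = 0.9864

0.9864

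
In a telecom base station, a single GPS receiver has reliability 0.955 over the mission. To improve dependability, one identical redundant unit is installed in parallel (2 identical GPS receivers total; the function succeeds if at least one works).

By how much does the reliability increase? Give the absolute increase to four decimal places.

0.0430

R_before = 0.955
R_after = 1 − (1 − 0.955)^2 = 0.9980
ΔR = 0.9980 − 0.955 = 0.0430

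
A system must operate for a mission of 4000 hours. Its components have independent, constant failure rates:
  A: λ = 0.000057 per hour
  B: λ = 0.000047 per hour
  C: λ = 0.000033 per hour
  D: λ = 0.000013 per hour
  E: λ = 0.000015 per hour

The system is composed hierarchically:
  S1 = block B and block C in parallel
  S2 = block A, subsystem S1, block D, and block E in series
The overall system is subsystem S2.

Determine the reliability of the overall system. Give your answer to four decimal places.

R(A) = exp(−0.000057 × 4000) = 0.796124
R(B) = exp(−0.000047 × 4000) = 0.828615
R(C) = exp(−0.000033 × 4000) = 0.876341
R(D) = exp(−0.000013 × 4000) = 0.949329
R(E) = exp(−0.000015 × 4000) = 0.941765
Parallel (B and C): 1 − (1 − 0.828615)(1 − 0.876341) = 0.978807
Series (A, [0.978807], D, and E): 0.796124 × 0.978807 × 0.949329 × 0.941765 = 0.6967

0.6967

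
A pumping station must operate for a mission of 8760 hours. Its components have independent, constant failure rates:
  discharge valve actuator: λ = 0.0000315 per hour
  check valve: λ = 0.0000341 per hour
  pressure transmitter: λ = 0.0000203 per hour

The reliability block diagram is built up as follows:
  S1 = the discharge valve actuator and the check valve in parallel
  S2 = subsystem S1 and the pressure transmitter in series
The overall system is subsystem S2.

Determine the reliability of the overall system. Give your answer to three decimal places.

0.785

R(discharge valve actuator) = exp(−0.0000315 × 8760) = 0.75886
R(check valve) = exp(−0.0000341 × 8760) = 0.74177
R(pressure transmitter) = exp(−0.0000203 × 8760) = 0.83709
Parallel (discharge valve actuator and check valve): 1 − (1 − 0.75886)(1 − 0.74177) = 0.93773
Series ([0.93773] and pressure transmitter): 0.93773 × 0.83709 = 0.785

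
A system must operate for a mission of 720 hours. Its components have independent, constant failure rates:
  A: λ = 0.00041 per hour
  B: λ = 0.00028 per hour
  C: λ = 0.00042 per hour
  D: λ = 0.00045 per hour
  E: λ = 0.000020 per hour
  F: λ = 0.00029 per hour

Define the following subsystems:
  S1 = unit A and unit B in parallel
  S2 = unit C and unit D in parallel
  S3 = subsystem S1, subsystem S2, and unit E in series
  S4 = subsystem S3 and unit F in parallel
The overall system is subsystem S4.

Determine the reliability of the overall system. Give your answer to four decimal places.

R(A) = exp(−0.00041 × 720) = 0.744383
R(B) = exp(−0.00028 × 720) = 0.817422
R(C) = exp(−0.00042 × 720) = 0.739042
R(D) = exp(−0.00045 × 720) = 0.723250
R(E) = exp(−0.000020 × 720) = 0.985703
R(F) = exp(−0.00029 × 720) = 0.811558
Parallel (A and B): 1 − (1 − 0.744383)(1 − 0.817422) = 0.953330
Parallel (C and D): 1 − (1 − 0.739042)(1 − 0.723250) = 0.927780
Series ([0.953330], [0.927780], and E): 0.953330 × 0.927780 × 0.985703 = 0.871835
Parallel ([0.871835] and F): 1 − (1 − 0.871835)(1 − 0.811558) = 0.9758

0.9758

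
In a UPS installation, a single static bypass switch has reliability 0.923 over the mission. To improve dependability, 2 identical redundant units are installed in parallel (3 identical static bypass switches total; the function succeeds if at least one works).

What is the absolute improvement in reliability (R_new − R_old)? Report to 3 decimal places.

0.077

R_before = 0.923
R_after = 1 − (1 − 0.923)^3 = 1.000
ΔR = 1.000 − 0.923 = 0.077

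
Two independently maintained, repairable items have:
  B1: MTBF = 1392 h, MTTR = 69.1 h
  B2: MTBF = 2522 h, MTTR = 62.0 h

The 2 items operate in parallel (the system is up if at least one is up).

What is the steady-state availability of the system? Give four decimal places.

A(B1) = MTBF/(MTBF+MTTR) = 1392/(1392+69.1) = 0.952707
A(B2) = MTBF/(MTBF+MTTR) = 2522/(2522+62.0) = 0.976006
Parallel availability: 1 − (1 − 0.952707)(1 − 0.976006) = 0.9989

0.9989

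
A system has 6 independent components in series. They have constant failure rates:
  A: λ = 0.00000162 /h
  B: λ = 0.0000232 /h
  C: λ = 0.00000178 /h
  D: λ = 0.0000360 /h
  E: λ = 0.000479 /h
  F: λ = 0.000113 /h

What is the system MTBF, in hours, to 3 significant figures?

Series of exponential components: λ_sys = Σ λ_i
λ_sys = 0.00000162 + 0.0000232 + 0.00000178 + 0.0000360 + 0.000479 + 0.000113 = 6.5460e-04 /h
MTBF = 1 / λ_sys = 1530 h

1530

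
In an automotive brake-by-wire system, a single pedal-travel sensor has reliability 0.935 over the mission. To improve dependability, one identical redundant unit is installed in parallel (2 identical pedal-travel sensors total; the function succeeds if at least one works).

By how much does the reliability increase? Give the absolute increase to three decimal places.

0.061

R_before = 0.935
R_after = 1 − (1 − 0.935)^2 = 0.996
ΔR = 0.996 − 0.935 = 0.061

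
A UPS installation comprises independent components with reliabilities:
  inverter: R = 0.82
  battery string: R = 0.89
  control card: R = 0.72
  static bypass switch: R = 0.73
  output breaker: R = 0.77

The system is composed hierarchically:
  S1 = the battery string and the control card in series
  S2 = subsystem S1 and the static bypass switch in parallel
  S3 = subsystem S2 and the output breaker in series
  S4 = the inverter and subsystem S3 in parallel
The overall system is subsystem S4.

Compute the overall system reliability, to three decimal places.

Series (battery string and control card): 0.89000 × 0.72000 = 0.64080
Parallel ([0.64080] and static bypass switch): 1 − (1 − 0.64080)(1 − 0.73000) = 0.90302
Series ([0.90302] and output breaker): 0.90302 × 0.77000 = 0.69533
Parallel (inverter and [0.69533]): 1 − (1 − 0.82000)(1 − 0.69533) = 0.945

0.945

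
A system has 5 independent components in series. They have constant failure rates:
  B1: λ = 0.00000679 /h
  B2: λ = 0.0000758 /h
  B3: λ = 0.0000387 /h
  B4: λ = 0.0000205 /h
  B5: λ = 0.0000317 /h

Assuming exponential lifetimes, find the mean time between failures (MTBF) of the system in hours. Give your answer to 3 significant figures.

Series of exponential components: λ_sys = Σ λ_i
λ_sys = 0.00000679 + 0.0000758 + 0.0000387 + 0.0000205 + 0.0000317 = 1.7349e-04 /h
MTBF = 1 / λ_sys = 5760 h

5760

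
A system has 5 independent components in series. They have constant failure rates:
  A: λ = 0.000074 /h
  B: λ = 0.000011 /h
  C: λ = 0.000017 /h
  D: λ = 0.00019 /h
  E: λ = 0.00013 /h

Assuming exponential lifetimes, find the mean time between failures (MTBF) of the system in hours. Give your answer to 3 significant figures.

2370

Series of exponential components: λ_sys = Σ λ_i
λ_sys = 0.000074 + 0.000011 + 0.000017 + 0.00019 + 0.00013 = 4.2200e-04 /h
MTBF = 1 / λ_sys = 2370 h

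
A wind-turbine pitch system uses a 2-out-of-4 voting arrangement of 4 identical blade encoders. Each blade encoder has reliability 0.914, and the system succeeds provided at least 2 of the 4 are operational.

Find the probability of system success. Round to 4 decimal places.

R = Σ_{i=2}^{4} C(4,i) p^i (1−p)^{4−i} with p = 0.914
C(4,2)·0.914^2·0.086^2 = 0.037072
C(4,3)·0.914^3·0.086^1 = 0.262662
C(4,4)·0.914^4·0.086^0 = 0.697886
Sum = 0.9976

0.9976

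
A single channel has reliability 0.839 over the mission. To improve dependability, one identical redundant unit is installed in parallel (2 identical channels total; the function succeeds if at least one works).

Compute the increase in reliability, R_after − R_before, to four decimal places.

R_before = 0.839
R_after = 1 − (1 − 0.839)^2 = 0.9741
ΔR = 0.9741 − 0.839 = 0.1351

0.1351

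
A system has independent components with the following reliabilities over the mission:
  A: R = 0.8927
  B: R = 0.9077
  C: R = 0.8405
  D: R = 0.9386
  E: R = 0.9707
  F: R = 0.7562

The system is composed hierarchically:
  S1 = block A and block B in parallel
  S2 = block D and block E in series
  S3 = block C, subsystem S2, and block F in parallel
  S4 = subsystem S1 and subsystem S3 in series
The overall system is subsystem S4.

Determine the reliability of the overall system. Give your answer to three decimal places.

Parallel (A and B): 1 − (1 − 0.89270)(1 − 0.90770) = 0.99010
Series (D and E): 0.93860 × 0.97070 = 0.91110
Parallel (C, [0.91110], and F): 1 − (1 − 0.84050)(1 − 0.91110)(1 − 0.75620) = 0.99654
Series ([0.99010] and [0.99654]): 0.99010 × 0.99654 = 0.987

0.987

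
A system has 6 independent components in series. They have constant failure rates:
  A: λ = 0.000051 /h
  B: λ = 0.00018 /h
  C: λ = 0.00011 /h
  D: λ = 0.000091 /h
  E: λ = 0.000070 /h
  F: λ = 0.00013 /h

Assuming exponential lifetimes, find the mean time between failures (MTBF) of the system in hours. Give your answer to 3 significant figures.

Series of exponential components: λ_sys = Σ λ_i
λ_sys = 0.000051 + 0.00018 + 0.00011 + 0.000091 + 0.000070 + 0.00013 = 6.3200e-04 /h
MTBF = 1 / λ_sys = 1580 h

1580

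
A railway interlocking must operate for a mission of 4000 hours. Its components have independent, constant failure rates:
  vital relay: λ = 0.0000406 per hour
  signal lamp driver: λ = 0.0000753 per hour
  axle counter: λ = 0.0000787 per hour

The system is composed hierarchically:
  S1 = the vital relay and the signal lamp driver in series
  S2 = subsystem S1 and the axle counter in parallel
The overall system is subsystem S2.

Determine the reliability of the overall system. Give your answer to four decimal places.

0.8998

R(vital relay) = exp(−0.0000406 × 4000) = 0.850101
R(signal lamp driver) = exp(−0.0000753 × 4000) = 0.739930
R(axle counter) = exp(−0.0000787 × 4000) = 0.729935
Series (vital relay and signal lamp driver): 0.850101 × 0.739930 = 0.629015
Parallel ([0.629015] and axle counter): 1 − (1 − 0.629015)(1 − 0.729935) = 0.8998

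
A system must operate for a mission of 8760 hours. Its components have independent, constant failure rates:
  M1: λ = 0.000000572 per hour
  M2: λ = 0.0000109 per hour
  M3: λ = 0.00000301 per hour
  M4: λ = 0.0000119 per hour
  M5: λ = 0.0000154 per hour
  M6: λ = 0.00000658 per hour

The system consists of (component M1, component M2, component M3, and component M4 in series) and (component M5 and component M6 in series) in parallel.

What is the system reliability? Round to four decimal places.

R(M1) = exp(−0.000000572 × 8760) = 0.995002
R(M2) = exp(−0.0000109 × 8760) = 0.908933
R(M3) = exp(−0.00000301 × 8760) = 0.973977
R(M4) = exp(−0.0000119 × 8760) = 0.901005
R(M5) = exp(−0.0000154 × 8760) = 0.873800
R(M6) = exp(−0.00000658 × 8760) = 0.943989
Series (M1, M2, M3, and M4): 0.995002 × 0.908933 × 0.973977 × 0.901005 = 0.793655
Series (M5 and M6): 0.873800 × 0.943989 = 0.824858
Parallel ([0.793655] and [0.824858]): 1 − (1 − 0.793655)(1 − 0.824858) = 0.9639

0.9639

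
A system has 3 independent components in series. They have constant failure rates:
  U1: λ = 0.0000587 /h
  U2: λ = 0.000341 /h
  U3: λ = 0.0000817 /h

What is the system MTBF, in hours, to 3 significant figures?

2080

Series of exponential components: λ_sys = Σ λ_i
λ_sys = 0.0000587 + 0.000341 + 0.0000817 = 4.8140e-04 /h
MTBF = 1 / λ_sys = 2080 h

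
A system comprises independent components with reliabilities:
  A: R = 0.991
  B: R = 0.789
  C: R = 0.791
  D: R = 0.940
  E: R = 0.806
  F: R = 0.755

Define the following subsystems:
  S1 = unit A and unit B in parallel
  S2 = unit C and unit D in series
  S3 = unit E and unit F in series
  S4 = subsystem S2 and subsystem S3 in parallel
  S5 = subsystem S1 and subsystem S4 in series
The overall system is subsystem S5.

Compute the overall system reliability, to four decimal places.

0.8979

Parallel (A and B): 1 − (1 − 0.991000)(1 − 0.789000) = 0.998101
Series (C and D): 0.791000 × 0.940000 = 0.743540
Series (E and F): 0.806000 × 0.755000 = 0.608530
Parallel ([0.743540] and [0.608530]): 1 − (1 − 0.743540)(1 − 0.608530) = 0.899604
Series ([0.998101] and [0.899604]): 0.998101 × 0.899604 = 0.8979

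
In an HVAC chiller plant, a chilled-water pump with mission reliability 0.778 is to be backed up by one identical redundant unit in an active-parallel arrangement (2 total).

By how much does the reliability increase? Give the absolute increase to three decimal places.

0.173

R_before = 0.778
R_after = 1 − (1 − 0.778)^2 = 0.951
ΔR = 0.951 − 0.778 = 0.173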